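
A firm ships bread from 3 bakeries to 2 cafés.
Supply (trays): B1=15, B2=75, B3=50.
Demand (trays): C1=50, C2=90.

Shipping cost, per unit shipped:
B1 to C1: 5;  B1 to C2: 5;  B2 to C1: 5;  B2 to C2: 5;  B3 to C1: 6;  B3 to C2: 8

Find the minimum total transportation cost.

750

An optimal shipping plan:
  B1 to C2: 15 × 5 = 75
  B2 to C2: 75 × 5 = 375
  B3 to C1: 50 × 6 = 300
Total = 75 + 375 + 300 = 750.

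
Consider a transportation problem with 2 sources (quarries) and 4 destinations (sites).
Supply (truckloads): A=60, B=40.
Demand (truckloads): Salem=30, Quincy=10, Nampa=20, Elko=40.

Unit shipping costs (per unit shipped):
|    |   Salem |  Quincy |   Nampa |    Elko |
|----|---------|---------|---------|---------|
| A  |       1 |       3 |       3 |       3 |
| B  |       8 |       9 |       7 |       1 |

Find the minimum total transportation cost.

160

An optimal shipping plan:
  A→Salem: 30 × 1 = 30
  A→Quincy: 10 × 3 = 30
  A→Nampa: 20 × 3 = 60
  B→Elko: 40 × 1 = 40
Total = 30 + 30 + 60 + 40 = 160.
(Supply check: A ships 60; B ships 40.)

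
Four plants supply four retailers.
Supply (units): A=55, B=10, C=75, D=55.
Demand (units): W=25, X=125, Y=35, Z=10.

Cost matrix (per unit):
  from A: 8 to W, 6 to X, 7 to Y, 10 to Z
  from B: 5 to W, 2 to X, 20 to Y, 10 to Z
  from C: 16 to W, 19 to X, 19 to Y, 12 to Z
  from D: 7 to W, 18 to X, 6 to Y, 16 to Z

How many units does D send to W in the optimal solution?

20

Solving gives:
  A->X: 55 × 6 = 330
  B->X: 10 × 2 = 20
  C->W: 5 × 16 = 80
  C->X: 60 × 19 = 1140
  C->Z: 10 × 12 = 120
  D->W: 20 × 7 = 140
  D->Y: 35 × 6 = 210
Total cost = 2040.
So D→W carries 20 units.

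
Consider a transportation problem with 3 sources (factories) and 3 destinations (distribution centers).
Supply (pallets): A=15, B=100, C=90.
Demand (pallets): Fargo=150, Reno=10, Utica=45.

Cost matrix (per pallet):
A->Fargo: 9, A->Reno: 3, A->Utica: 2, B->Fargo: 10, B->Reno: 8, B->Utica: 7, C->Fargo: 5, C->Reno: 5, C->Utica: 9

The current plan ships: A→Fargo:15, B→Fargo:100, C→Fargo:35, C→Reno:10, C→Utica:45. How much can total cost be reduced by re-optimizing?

Current plan cost = 15·9 + 100·10 + 35·5 + 10·5 + 45·9 = 1765.
Optimal plan:
  A->Utica: 15 × 2 = 30
  B->Fargo: 60 × 10 = 600
  B->Reno: 10 × 8 = 80
  B->Utica: 30 × 7 = 210
  C->Fargo: 90 × 5 = 450
Optimal cost = 1370.
Saving = 1765 − 1370 = 395.

395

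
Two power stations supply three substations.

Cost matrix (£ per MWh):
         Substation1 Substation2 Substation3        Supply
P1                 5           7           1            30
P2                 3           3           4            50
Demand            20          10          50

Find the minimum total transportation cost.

200

An optimal shipping plan:
  P1→Substation3: 30 MWh
  P2→Substation1: 20 MWh
  P2→Substation2: 10 MWh
  P2→Substation3: 20 MWh
Total cost = £200.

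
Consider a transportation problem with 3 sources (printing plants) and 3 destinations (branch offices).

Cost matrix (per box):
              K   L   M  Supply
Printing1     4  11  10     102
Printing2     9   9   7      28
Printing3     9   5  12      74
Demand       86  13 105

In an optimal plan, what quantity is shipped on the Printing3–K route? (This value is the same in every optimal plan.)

0

The minimum-cost plan:
  Printing1 to K: 86 × 4 = 344
  Printing1 to M: 16 × 10 = 160
  Printing2 to M: 28 × 7 = 196
  Printing3 to L: 13 × 5 = 65
  Printing3 to M: 61 × 12 = 732
Total cost = 1497.
The route Printing3→K is not used.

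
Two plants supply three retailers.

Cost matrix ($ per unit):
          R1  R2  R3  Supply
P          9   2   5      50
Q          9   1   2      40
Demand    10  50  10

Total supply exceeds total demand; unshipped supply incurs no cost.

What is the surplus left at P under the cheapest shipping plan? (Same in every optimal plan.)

20

An optimal plan:
  P to R1: 10 units
  P to R2: 20 units
  Q to R2: 30 units
  Q to R3: 10 units
Total cost = $180.
P ships 30 of its 50, leaving 20.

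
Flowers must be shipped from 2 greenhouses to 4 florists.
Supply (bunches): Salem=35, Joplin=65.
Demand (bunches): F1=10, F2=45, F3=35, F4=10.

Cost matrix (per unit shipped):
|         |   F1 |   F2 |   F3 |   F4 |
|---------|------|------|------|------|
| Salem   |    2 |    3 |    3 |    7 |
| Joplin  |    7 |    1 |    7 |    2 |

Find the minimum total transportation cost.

230

An optimal shipping plan:
  Salem->F1: 10 × 2 = 20
  Salem->F3: 25 × 3 = 75
  Joplin->F2: 45 × 1 = 45
  Joplin->F3: 10 × 7 = 70
  Joplin->F4: 10 × 2 = 20
Total = 20 + 75 + 45 + 70 + 20 = 230.
(Supply check: Salem ships 35; Joplin ships 65.)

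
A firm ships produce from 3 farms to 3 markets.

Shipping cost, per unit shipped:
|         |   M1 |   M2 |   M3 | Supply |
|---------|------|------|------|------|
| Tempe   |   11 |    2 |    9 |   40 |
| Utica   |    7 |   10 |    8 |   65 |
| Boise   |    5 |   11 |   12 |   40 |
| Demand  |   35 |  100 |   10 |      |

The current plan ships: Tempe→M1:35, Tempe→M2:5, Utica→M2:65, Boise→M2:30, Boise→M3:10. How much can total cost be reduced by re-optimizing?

Current plan cost = 35·11 + 5·2 + 65·10 + 30·11 + 10·12 = 1495.
Optimal plan:
  Tempe→M2: 40 crates
  Utica→M2: 55 crates
  Utica→M3: 10 crates
  Boise→M1: 35 crates
  Boise→M2: 5 crates
Optimal cost = 940.
Saving = 1495 − 940 = 555.

555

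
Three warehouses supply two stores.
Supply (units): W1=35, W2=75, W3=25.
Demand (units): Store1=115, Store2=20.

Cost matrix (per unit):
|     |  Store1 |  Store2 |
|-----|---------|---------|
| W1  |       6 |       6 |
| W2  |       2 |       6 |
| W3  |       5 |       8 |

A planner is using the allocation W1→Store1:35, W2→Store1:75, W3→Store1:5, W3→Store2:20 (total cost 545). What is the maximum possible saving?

60

Current plan cost = 35·6 + 75·2 + 5·5 + 20·8 = 545.
Optimal plan:
  W1->Store1: 15 units
  W1->Store2: 20 units
  W2->Store1: 75 units
  W3->Store1: 25 units
Optimal cost = 485.
Saving = 545 − 485 = 60.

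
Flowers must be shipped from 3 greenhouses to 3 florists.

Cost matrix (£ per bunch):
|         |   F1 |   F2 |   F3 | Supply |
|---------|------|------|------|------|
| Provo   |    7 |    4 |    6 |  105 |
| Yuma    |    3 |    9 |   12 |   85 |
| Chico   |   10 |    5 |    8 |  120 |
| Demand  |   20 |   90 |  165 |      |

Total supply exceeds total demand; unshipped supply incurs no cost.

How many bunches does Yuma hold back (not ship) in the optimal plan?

Minimum-cost shipments:
  Provo->F3: 105 × £6 = £630
  Yuma->F1: 20 × £3 = £60
  Yuma->F2: 30 × £9 = £270
  Chico->F2: 60 × £5 = £300
  Chico->F3: 60 × £8 = £480
Total cost = £1740.
Yuma ships 50 of its 85, leaving 35.

35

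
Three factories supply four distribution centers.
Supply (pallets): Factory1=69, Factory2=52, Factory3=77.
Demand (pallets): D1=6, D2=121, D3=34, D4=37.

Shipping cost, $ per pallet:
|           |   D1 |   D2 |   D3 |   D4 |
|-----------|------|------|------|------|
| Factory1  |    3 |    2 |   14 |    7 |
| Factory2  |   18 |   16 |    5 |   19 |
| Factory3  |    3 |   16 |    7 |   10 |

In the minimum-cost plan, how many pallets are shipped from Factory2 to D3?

Solving gives:
  Factory1→D2: 69 × $2 = $138
  Factory2→D2: 18 × $16 = $288
  Factory2→D3: 34 × $5 = $170
  Factory3→D1: 6 × $3 = $18
  Factory3→D2: 34 × $16 = $544
  Factory3→D4: 37 × $10 = $370
Total cost = $1528.
So Factory2→D3 carries 34 pallets.

34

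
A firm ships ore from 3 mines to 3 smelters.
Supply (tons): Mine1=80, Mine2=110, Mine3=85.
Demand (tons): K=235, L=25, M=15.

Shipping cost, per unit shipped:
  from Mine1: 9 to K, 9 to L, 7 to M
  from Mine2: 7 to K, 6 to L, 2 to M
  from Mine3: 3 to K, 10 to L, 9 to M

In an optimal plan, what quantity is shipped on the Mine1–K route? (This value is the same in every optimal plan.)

The minimum-cost plan:
  Mine1 to K: 80 × 9 = 720
  Mine2 to K: 70 × 7 = 490
  Mine2 to L: 25 × 6 = 150
  Mine2 to M: 15 × 2 = 30
  Mine3 to K: 85 × 3 = 255
Total cost = 1645.
So Mine1→K carries 80 tons.

80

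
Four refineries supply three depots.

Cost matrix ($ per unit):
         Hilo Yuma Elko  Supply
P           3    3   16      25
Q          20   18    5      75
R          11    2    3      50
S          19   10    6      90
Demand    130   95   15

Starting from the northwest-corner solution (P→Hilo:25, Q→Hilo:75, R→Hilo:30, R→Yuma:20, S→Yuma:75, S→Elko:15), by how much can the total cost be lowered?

30

Current plan cost = 25·3 + 75·20 + 30·11 + 20·2 + 75·10 + 15·6 = $2785.
Optimal plan:
  P→Hilo: 25 kL
  Q→Hilo: 60 kL
  Q→Elko: 15 kL
  R→Hilo: 45 kL
  R→Yuma: 5 kL
  S→Yuma: 90 kL
Optimal cost = $2755.
Saving = 2785 − 2755 = $30.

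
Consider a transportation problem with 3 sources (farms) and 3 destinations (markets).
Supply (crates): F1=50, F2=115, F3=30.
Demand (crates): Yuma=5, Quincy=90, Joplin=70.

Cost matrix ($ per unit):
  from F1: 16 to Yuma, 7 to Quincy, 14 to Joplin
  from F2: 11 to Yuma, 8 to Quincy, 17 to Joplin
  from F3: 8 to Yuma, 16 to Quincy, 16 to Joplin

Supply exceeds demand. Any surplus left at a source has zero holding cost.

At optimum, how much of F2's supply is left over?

25

Minimum-cost shipments:
  F1→Joplin: 50 × $14 = $700
  F2→Quincy: 90 × $8 = $720
  F3→Yuma: 5 × $8 = $40
  F3→Joplin: 20 × $16 = $320
Total cost = $1780.
F2 ships 90 of its 115, leaving 25.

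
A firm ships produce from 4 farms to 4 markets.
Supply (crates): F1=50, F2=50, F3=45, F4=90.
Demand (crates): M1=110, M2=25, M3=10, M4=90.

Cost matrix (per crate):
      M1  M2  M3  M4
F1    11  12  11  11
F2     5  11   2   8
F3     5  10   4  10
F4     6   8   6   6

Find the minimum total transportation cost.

1560

One minimum-cost allocation:
  F1->M1: 25 × 11 = 275
  F1->M2: 25 × 12 = 300
  F2->M1: 40 × 5 = 200
  F2->M3: 10 × 2 = 20
  F3->M1: 45 × 5 = 225
  F4->M4: 90 × 6 = 540
Total = 275 + 300 + 200 + 20 + 225 + 540 = 1560.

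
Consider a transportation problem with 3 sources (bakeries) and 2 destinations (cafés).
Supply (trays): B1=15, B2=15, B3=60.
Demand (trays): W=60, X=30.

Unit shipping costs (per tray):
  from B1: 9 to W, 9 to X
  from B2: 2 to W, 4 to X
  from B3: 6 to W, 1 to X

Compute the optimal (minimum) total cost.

375

Optimal allocation:
  B1->W: 15 × 9 = 135
  B2->W: 15 × 2 = 30
  B3->W: 30 × 6 = 180
  B3->X: 30 × 1 = 30
Total = 135 + 30 + 180 + 30 = 375.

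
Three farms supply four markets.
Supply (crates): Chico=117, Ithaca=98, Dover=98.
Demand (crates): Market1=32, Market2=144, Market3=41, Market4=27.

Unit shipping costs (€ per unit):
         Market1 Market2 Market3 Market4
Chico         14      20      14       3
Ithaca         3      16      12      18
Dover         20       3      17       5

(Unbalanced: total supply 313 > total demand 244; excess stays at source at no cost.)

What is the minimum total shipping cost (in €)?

1741

A cheapest plan:
  Chico–Market3: 21 × €14 = €294
  Chico–Market4: 27 × €3 = €81
  Ithaca–Market1: 32 × €3 = €96
  Ithaca–Market2: 46 × €16 = €736
  Ithaca–Market3: 20 × €12 = €240
  Dover–Market2: 98 × €3 = €294
Total = 294 + 81 + 96 + 736 + 240 + 294 = €1741.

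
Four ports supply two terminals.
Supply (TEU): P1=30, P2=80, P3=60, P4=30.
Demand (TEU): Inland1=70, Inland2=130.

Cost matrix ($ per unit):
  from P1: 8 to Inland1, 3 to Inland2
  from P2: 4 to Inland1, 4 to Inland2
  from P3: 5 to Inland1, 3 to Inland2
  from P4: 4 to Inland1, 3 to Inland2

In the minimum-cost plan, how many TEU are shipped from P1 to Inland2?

30

Solving gives:
  P1→Inland2: 30 × $3 = $90
  P2→Inland1: 70 × $4 = $280
  P2→Inland2: 10 × $4 = $40
  P3→Inland2: 60 × $3 = $180
  P4→Inland2: 30 × $3 = $90
Total cost = $680.
So P1→Inland2 carries 30 TEU.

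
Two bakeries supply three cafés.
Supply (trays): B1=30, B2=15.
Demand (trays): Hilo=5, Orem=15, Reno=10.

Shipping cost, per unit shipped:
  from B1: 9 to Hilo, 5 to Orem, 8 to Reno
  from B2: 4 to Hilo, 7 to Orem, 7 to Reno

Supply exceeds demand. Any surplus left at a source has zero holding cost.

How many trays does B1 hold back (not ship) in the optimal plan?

An optimal plan:
  B1–Orem: 15 trays
  B2–Hilo: 5 trays
  B2–Reno: 10 trays
Total cost = 165.
B1 ships 15 of its 30, leaving 15.

15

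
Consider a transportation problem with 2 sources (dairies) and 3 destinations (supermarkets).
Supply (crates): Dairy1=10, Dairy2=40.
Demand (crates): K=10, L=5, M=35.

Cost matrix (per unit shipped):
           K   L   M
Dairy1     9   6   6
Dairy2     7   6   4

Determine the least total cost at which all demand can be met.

250

An optimal shipping plan:
  Dairy1→L: 5 × 6 = 30
  Dairy1→M: 5 × 6 = 30
  Dairy2→K: 10 × 7 = 70
  Dairy2→M: 30 × 4 = 120
Total = 30 + 30 + 70 + 120 = 250.
(Supply check: Dairy1 ships 10; Dairy2 ships 40.)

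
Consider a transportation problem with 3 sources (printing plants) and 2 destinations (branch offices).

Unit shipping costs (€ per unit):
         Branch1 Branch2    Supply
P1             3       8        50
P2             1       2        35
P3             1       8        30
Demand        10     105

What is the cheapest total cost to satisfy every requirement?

640

Optimal allocation:
  P1–Branch2: 50 × €8 = €400
  P2–Branch2: 35 × €2 = €70
  P3–Branch1: 10 × €1 = €10
  P3–Branch2: 20 × €8 = €160
Total = 400 + 70 + 10 + 160 = €640.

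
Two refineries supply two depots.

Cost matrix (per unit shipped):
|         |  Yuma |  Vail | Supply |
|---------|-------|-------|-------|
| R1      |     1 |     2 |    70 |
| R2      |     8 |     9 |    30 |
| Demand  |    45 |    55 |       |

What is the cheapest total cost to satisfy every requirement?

A cheapest plan:
  R1->Yuma: 15 × 1 = 15
  R1->Vail: 55 × 2 = 110
  R2->Yuma: 30 × 8 = 240
Total = 15 + 110 + 240 = 365.
(Supply check: R1 ships 70; R2 ships 30.)

365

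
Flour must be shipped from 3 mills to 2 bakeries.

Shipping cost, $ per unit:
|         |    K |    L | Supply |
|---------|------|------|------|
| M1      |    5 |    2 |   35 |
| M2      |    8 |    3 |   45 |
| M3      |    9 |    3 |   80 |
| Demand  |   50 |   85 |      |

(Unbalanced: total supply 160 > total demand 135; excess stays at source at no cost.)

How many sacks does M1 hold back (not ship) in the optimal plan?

Minimum-cost shipments:
  M1→K: 35 × $5 = $175
  M2→K: 15 × $8 = $120
  M2→L: 5 × $3 = $15
  M3→L: 80 × $3 = $240
Total cost = $550.
M1 ships 35 of its 35, leaving 0.

0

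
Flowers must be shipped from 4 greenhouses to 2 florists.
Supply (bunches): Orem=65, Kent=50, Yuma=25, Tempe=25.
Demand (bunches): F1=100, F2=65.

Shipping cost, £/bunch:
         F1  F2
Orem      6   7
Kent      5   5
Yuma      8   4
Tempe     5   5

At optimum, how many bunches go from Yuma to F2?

Optimal shipments:
  Orem->F1: 65 × £6 = £390
  Kent->F1: 35 × £5 = £175
  Kent->F2: 15 × £5 = £75
  Yuma->F2: 25 × £4 = £100
  Tempe->F2: 25 × £5 = £125
Total cost = £865.
So Yuma→F2 carries 25 bunches.

25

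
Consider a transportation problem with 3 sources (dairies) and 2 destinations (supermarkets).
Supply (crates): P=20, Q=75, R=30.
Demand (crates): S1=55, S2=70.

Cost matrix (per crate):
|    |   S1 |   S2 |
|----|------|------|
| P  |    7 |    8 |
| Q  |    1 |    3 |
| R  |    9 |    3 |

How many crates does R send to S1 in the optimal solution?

0

The minimum-cost plan:
  P→S2: 20 × 8 = 160
  Q→S1: 55 × 1 = 55
  Q→S2: 20 × 3 = 60
  R→S2: 30 × 3 = 90
Total cost = 365.
The route R→S1 is not used.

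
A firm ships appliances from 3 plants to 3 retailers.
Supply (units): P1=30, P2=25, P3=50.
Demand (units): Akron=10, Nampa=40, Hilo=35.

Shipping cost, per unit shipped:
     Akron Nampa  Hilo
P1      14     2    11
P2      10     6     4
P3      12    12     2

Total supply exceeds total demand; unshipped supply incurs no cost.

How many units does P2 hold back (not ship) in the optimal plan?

5

Minimum-cost shipments:
  P1->Nampa: 30 × 2 = 60
  P2->Akron: 10 × 10 = 100
  P2->Nampa: 10 × 6 = 60
  P3->Hilo: 35 × 2 = 70
Total cost = 290.
P2 ships 20 of its 25, leaving 5.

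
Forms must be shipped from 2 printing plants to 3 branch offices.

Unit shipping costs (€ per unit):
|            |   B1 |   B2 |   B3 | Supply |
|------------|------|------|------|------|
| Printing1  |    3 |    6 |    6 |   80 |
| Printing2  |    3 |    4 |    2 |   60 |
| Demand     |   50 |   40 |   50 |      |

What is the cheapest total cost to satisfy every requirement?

A cheapest plan:
  Printing1–B1: 50 × €3 = €150
  Printing1–B2: 30 × €6 = €180
  Printing2–B2: 10 × €4 = €40
  Printing2–B3: 50 × €2 = €100
Total = 150 + 180 + 40 + 100 = €470.

470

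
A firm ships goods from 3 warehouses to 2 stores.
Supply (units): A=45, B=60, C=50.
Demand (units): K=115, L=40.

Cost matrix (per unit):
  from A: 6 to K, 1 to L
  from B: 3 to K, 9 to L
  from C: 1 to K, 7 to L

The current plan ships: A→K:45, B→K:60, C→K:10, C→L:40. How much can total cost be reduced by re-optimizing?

Current plan cost = 45·6 + 60·3 + 10·1 + 40·7 = 740.
Optimal plan:
  A->K: 5 units
  A->L: 40 units
  B->K: 60 units
  C->K: 50 units
Optimal cost = 300.
Saving = 740 − 300 = 440.

440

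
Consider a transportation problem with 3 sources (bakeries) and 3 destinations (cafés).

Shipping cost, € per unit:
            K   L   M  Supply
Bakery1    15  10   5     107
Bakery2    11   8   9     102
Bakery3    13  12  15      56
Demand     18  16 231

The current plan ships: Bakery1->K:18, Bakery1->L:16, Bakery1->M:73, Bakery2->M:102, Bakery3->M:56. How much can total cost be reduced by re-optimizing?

344

Current plan cost = 18·15 + 16·10 + 73·5 + 102·9 + 56·15 = €2553.
Optimal plan:
  Bakery1->M: 107 × €5 = €535
  Bakery2->M: 102 × €9 = €918
  Bakery3->K: 18 × €13 = €234
  Bakery3->L: 16 × €12 = €192
  Bakery3->M: 22 × €15 = €330
Optimal cost = €2209.
Saving = 2553 − 2209 = €344.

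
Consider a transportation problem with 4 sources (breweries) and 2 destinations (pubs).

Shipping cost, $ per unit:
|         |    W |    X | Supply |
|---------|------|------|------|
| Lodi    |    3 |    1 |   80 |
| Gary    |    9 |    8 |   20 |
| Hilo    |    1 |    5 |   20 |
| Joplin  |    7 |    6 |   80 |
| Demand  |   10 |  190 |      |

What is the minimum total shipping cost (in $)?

One minimum-cost allocation:
  Lodi–X: 80 × $1 = $80
  Gary–X: 20 × $8 = $160
  Hilo–W: 10 × $1 = $10
  Hilo–X: 10 × $5 = $50
  Joplin–X: 80 × $6 = $480
Total = 80 + 160 + 10 + 50 + 480 = $780.

780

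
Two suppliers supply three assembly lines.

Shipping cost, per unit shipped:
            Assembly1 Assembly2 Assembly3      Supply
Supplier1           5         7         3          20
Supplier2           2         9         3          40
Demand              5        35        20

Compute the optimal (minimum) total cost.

An optimal shipping plan:
  Supplier1→Assembly2: 20 batches
  Supplier2→Assembly1: 5 batches
  Supplier2→Assembly2: 15 batches
  Supplier2→Assembly3: 20 batches
Total cost = 345.

345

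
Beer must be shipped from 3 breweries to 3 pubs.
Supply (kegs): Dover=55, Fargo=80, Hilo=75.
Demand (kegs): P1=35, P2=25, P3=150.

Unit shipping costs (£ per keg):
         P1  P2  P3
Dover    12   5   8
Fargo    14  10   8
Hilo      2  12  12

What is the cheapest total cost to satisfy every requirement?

Optimal allocation:
  Dover–P2: 25 × £5 = £125
  Dover–P3: 30 × £8 = £240
  Fargo–P3: 80 × £8 = £640
  Hilo–P1: 35 × £2 = £70
  Hilo–P3: 40 × £12 = £480
Total = 125 + 240 + 640 + 70 + 480 = £1555.
(Supply check: Dover ships 55; Fargo ships 80; Hilo ships 75.)

1555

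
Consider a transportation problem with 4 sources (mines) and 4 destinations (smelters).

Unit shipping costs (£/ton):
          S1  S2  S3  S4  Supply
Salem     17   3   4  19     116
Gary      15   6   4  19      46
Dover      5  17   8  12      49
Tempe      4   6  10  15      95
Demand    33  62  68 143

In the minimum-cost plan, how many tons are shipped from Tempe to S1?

The minimum-cost plan:
  Salem->S2: 62 × £3 = £186
  Salem->S3: 54 × £4 = £216
  Gary->S3: 14 × £4 = £56
  Gary->S4: 32 × £19 = £608
  Dover->S4: 49 × £12 = £588
  Tempe->S1: 33 × £4 = £132
  Tempe->S4: 62 × £15 = £930
Total cost = £2716.
So Tempe→S1 carries 33 tons.

33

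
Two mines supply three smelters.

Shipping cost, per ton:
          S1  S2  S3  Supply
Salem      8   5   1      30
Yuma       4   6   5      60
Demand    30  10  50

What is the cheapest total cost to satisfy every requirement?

310

A cheapest plan:
  Salem to S3: 30 tons
  Yuma to S1: 30 tons
  Yuma to S2: 10 tons
  Yuma to S3: 20 tons
Total cost = 310.
(Supply check: Salem ships 30; Yuma ships 60.)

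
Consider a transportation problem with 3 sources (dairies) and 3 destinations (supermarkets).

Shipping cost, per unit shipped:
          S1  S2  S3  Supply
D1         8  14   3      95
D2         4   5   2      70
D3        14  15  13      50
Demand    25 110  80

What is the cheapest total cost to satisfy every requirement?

One minimum-cost allocation:
  D1→S1: 15 crates
  D1→S3: 80 crates
  D2→S2: 70 crates
  D3→S1: 10 crates
  D3→S2: 40 crates
Total cost = 1450.

1450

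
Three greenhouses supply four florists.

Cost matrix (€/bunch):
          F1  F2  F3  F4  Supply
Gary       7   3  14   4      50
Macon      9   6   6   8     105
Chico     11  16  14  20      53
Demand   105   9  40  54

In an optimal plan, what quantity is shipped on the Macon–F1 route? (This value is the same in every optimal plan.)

The minimum-cost plan:
  Gary→F4: 50 bunches
  Macon→F1: 52 bunches
  Macon→F2: 9 bunches
  Macon→F3: 40 bunches
  Macon→F4: 4 bunches
  Chico→F1: 53 bunches
Total cost = €1577.
So Macon→F1 carries 52 bunches.

52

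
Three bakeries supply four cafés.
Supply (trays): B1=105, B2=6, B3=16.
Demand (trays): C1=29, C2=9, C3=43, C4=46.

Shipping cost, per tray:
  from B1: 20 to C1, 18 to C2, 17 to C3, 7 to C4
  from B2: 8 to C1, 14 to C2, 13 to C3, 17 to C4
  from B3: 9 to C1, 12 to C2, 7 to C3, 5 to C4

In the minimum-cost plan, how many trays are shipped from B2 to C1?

6

The minimum-cost plan:
  B1->C1: 7 × 20 = 140
  B1->C2: 9 × 18 = 162
  B1->C3: 43 × 17 = 731
  B1->C4: 46 × 7 = 322
  B2->C1: 6 × 8 = 48
  B3->C1: 16 × 9 = 144
Total cost = 1547.
So B2→C1 carries 6 trays.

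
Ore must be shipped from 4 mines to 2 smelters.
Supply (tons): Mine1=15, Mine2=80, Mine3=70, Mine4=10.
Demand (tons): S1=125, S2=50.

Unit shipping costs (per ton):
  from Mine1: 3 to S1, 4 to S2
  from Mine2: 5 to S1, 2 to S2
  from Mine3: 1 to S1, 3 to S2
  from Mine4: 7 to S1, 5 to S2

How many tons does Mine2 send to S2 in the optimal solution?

Solving gives:
  Mine1→S1: 15 tons
  Mine2→S1: 30 tons
  Mine2→S2: 50 tons
  Mine3→S1: 70 tons
  Mine4→S1: 10 tons
Total cost = 435.
So Mine2→S2 carries 50 tons.

50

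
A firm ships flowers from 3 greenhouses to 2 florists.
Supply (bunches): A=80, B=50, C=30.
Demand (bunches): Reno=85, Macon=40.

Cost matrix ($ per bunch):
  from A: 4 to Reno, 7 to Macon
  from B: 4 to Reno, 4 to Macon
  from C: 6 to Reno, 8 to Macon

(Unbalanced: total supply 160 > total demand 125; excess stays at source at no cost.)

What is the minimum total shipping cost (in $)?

Optimal allocation:
  A–Reno: 75 × $4 = $300
  B–Reno: 10 × $4 = $40
  B–Macon: 40 × $4 = $160
Total = 300 + 40 + 160 = $500.

500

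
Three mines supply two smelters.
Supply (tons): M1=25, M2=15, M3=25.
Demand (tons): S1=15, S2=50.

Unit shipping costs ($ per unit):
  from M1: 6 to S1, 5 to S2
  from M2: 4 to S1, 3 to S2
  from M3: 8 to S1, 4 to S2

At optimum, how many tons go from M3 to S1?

Solving gives:
  M1→S1: 15 tons
  M1→S2: 10 tons
  M2→S2: 15 tons
  M3→S2: 25 tons
Total cost = $285.
The route M3→S1 is not used.

0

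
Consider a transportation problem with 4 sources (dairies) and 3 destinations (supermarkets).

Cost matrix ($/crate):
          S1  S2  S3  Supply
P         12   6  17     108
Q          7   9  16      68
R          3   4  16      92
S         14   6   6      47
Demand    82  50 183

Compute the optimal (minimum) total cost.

Optimal allocation:
  P to S2: 40 × $6 = $240
  P to S3: 68 × $17 = $1156
  Q to S3: 68 × $16 = $1088
  R to S1: 82 × $3 = $246
  R to S2: 10 × $4 = $40
  S to S3: 47 × $6 = $282
Total = 240 + 1156 + 1088 + 246 + 40 + 282 = $3052.

3052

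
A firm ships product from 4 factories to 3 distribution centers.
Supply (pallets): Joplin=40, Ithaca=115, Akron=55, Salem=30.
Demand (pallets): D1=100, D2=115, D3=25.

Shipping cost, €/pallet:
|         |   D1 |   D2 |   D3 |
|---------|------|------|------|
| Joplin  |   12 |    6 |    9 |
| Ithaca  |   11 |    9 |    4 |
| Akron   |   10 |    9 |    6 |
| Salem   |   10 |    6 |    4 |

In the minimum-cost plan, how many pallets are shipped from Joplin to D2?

40

Solving gives:
  Joplin→D2: 40 × €6 = €240
  Ithaca→D1: 45 × €11 = €495
  Ithaca→D2: 45 × €9 = €405
  Ithaca→D3: 25 × €4 = €100
  Akron→D1: 55 × €10 = €550
  Salem→D2: 30 × €6 = €180
Total cost = €1970.
So Joplin→D2 carries 40 pallets.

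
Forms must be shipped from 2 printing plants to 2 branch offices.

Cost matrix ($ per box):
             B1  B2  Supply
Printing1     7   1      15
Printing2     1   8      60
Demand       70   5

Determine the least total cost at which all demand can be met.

One minimum-cost allocation:
  Printing1→B1: 10 × $7 = $70
  Printing1→B2: 5 × $1 = $5
  Printing2→B1: 60 × $1 = $60
Total = 70 + 5 + 60 = $135.

135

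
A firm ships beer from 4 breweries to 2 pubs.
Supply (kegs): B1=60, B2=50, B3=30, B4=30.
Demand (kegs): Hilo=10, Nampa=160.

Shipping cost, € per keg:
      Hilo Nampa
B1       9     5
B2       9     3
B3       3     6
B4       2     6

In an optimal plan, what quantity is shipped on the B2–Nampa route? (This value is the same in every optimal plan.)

50

Solving gives:
  B1 to Nampa: 60 kegs
  B2 to Nampa: 50 kegs
  B3 to Nampa: 30 kegs
  B4 to Hilo: 10 kegs
  B4 to Nampa: 20 kegs
Total cost = €770.
So B2→Nampa carries 50 kegs.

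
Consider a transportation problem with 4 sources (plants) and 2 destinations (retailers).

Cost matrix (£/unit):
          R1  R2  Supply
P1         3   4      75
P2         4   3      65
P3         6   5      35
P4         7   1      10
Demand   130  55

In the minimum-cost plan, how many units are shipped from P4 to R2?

10

The minimum-cost plan:
  P1->R1: 75 × £3 = £225
  P2->R1: 20 × £4 = £80
  P2->R2: 45 × £3 = £135
  P3->R1: 35 × £6 = £210
  P4->R2: 10 × £1 = £10
Total cost = £660.
So P4→R2 carries 10 units.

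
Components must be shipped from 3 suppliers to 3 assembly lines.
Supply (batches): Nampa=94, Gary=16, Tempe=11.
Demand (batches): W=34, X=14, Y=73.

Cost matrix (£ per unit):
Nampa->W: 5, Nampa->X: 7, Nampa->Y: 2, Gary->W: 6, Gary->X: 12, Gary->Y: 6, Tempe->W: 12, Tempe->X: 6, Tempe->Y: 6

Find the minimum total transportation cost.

419

A cheapest plan:
  Nampa to W: 18 × £5 = £90
  Nampa to X: 3 × £7 = £21
  Nampa to Y: 73 × £2 = £146
  Gary to W: 16 × £6 = £96
  Tempe to X: 11 × £6 = £66
Total = 90 + 21 + 146 + 96 + 66 = £419.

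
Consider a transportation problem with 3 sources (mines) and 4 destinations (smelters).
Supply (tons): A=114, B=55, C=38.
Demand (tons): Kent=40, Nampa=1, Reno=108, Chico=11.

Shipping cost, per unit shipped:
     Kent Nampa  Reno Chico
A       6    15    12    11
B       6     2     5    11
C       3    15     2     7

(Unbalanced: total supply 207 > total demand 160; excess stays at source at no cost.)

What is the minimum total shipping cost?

Optimal allocation:
  A→Kent: 40 × 6 = 240
  A→Reno: 16 × 12 = 192
  A→Chico: 11 × 11 = 121
  B→Nampa: 1 × 2 = 2
  B→Reno: 54 × 5 = 270
  C→Reno: 38 × 2 = 76
Total = 240 + 192 + 121 + 2 + 270 + 76 = 901.

901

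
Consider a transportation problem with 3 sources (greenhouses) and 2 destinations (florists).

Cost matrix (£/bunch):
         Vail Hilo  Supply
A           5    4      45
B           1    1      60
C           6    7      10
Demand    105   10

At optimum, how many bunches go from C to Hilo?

Optimal shipments:
  A–Vail: 35 × £5 = £175
  A–Hilo: 10 × £4 = £40
  B–Vail: 60 × £1 = £60
  C–Vail: 10 × £6 = £60
Total cost = £335.
The route C→Hilo is not used.

0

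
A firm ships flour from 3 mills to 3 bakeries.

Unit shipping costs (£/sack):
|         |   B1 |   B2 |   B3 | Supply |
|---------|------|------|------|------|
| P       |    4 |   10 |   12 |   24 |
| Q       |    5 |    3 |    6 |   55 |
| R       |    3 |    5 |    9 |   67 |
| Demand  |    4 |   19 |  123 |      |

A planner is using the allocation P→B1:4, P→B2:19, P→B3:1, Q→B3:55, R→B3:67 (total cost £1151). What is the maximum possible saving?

38

Current plan cost = 4·4 + 19·10 + 1·12 + 55·6 + 67·9 = £1151.
Optimal plan:
  P to B1: 4 sacks
  P to B3: 20 sacks
  Q to B3: 55 sacks
  R to B2: 19 sacks
  R to B3: 48 sacks
Optimal cost = £1113.
Saving = 1151 − 1113 = £38.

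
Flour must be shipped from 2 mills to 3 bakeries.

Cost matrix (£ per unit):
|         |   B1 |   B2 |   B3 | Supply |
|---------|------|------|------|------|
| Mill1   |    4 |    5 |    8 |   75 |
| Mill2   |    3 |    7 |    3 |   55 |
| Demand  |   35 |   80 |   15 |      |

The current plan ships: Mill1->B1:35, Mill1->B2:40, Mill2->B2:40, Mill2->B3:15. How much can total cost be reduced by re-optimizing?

105

Current plan cost = 35·4 + 40·5 + 40·7 + 15·3 = £665.
Optimal plan:
  Mill1 to B2: 75 sacks
  Mill2 to B1: 35 sacks
  Mill2 to B2: 5 sacks
  Mill2 to B3: 15 sacks
Optimal cost = £560.
Saving = 665 − 560 = £105.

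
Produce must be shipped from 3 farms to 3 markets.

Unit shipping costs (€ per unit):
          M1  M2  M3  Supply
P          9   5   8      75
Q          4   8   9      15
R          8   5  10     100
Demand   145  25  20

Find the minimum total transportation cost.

1415

One minimum-cost allocation:
  P->M1: 30 × €9 = €270
  P->M2: 25 × €5 = €125
  P->M3: 20 × €8 = €160
  Q->M1: 15 × €4 = €60
  R->M1: 100 × €8 = €800
Total = 270 + 125 + 160 + 60 + 800 = €1415.
(Supply check: P ships 75; Q ships 15; R ships 100.)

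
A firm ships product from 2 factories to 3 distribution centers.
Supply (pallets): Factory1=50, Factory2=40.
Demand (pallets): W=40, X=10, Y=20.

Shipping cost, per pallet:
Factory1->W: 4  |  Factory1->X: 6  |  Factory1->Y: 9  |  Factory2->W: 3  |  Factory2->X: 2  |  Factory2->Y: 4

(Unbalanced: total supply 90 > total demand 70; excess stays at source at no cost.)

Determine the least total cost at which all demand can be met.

250

An optimal shipping plan:
  Factory1->W: 30 pallets
  Factory2->W: 10 pallets
  Factory2->X: 10 pallets
  Factory2->Y: 20 pallets
Total cost = 250.
(Supply check: Factory1 ships 30; Factory2 ships 40.)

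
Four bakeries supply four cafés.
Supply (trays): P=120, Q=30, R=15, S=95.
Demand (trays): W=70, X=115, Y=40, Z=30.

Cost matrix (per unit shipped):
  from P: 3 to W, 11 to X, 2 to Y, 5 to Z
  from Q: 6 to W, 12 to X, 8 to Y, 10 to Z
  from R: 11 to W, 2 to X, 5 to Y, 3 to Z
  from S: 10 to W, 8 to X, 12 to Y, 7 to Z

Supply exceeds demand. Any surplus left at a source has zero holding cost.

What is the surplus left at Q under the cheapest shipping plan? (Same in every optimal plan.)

5

An optimal plan:
  P->W: 50 × 3 = 150
  P->Y: 40 × 2 = 80
  P->Z: 30 × 5 = 150
  Q->W: 20 × 6 = 120
  Q->X: 5 × 12 = 60
  R->X: 15 × 2 = 30
  S->X: 95 × 8 = 760
Total cost = 1350.
Q ships 25 of its 30, leaving 5.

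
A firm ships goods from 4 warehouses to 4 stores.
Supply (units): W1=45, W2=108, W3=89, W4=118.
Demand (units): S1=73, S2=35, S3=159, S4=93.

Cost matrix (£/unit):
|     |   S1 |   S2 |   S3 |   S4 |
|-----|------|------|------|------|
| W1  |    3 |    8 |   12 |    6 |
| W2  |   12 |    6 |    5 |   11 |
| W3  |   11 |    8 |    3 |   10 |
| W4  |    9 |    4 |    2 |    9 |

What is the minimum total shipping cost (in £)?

1987

Optimal allocation:
  W1→S1: 45 × £3 = £135
  W2→S2: 15 × £6 = £90
  W2→S4: 93 × £11 = £1023
  W3→S3: 89 × £3 = £267
  W4→S1: 28 × £9 = £252
  W4→S2: 20 × £4 = £80
  W4→S3: 70 × £2 = £140
Total = 135 + 90 + 1023 + 267 + 252 + 80 + 140 = £1987.
(Supply check: W1 ships 45; W2 ships 108; W3 ships 89; W4 ships 118.)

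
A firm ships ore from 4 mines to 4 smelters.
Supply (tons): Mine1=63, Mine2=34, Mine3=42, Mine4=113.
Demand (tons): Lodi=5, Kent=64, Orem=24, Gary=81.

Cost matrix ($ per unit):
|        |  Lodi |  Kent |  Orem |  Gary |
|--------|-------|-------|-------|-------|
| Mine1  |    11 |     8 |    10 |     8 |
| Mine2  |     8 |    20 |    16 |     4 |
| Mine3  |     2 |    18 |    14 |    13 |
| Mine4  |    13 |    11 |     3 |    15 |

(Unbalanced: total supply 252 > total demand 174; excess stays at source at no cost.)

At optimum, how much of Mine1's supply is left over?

Minimum-cost shipments:
  Mine1 to Kent: 16 × $8 = $128
  Mine1 to Gary: 47 × $8 = $376
  Mine2 to Gary: 34 × $4 = $136
  Mine3 to Lodi: 5 × $2 = $10
  Mine4 to Kent: 48 × $11 = $528
  Mine4 to Orem: 24 × $3 = $72
Total cost = $1250.
Mine1 ships 63 of its 63, leaving 0.

0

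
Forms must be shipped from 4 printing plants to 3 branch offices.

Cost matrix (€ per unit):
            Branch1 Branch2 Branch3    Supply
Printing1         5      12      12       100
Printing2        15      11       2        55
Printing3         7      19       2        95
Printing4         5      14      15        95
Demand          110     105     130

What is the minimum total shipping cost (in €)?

A cheapest plan:
  Printing1→Branch1: 15 × €5 = €75
  Printing1→Branch2: 85 × €12 = €1020
  Printing2→Branch2: 20 × €11 = €220
  Printing2→Branch3: 35 × €2 = €70
  Printing3→Branch3: 95 × €2 = €190
  Printing4→Branch1: 95 × €5 = €475
Total = 75 + 1020 + 220 + 70 + 190 + 475 = €2050.
(Supply check: Printing1 ships 100; Printing2 ships 55; Printing3 ships 95; Printing4 ships 95.)

2050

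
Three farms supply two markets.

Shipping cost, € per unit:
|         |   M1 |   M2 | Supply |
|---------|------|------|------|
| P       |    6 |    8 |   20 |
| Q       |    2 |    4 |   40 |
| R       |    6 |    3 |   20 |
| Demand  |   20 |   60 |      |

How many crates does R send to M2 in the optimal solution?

20

The minimum-cost plan:
  P->M2: 20 crates
  Q->M1: 20 crates
  Q->M2: 20 crates
  R->M2: 20 crates
Total cost = €340.
So R→M2 carries 20 crates.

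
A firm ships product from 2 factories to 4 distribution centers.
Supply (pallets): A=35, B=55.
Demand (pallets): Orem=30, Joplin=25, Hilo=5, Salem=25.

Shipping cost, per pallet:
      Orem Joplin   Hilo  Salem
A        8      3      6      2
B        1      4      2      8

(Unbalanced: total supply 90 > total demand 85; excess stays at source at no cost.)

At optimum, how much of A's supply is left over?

Minimum-cost shipments:
  A–Joplin: 10 × 3 = 30
  A–Salem: 25 × 2 = 50
  B–Orem: 30 × 1 = 30
  B–Joplin: 15 × 4 = 60
  B–Hilo: 5 × 2 = 10
Total cost = 180.
A ships 35 of its 35, leaving 0.

0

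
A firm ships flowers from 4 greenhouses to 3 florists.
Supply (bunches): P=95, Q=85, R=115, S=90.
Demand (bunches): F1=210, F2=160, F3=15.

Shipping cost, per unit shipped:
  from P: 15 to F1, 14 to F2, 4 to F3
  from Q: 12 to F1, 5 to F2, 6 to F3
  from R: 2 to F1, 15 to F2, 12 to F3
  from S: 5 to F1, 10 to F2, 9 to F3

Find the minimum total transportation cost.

An optimal shipping plan:
  P->F1: 5 × 15 = 75
  P->F2: 75 × 14 = 1050
  P->F3: 15 × 4 = 60
  Q->F2: 85 × 5 = 425
  R->F1: 115 × 2 = 230
  S->F1: 90 × 5 = 450
Total = 75 + 1050 + 60 + 425 + 230 + 450 = 2290.

2290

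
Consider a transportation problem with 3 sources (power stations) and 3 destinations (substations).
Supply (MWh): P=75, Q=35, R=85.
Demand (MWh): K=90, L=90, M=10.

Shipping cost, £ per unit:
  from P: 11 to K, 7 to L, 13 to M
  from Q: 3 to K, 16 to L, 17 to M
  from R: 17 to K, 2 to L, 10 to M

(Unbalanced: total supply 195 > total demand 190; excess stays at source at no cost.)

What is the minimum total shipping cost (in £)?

One minimum-cost allocation:
  P to K: 55 × £11 = £605
  P to L: 5 × £7 = £35
  P to M: 10 × £13 = £130
  Q to K: 35 × £3 = £105
  R to L: 85 × £2 = £170
Total = 605 + 35 + 130 + 105 + 170 = £1045.
(Supply check: P ships 70; Q ships 35; R ships 85.)

1045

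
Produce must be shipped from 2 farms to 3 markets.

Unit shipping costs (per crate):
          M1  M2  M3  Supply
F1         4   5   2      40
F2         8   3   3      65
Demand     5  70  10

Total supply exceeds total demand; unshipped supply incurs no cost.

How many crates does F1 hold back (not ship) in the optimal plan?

20

Minimum-cost shipments:
  F1→M1: 5 crates
  F1→M2: 5 crates
  F1→M3: 10 crates
  F2→M2: 65 crates
Total cost = 260.
F1 ships 20 of its 40, leaving 20.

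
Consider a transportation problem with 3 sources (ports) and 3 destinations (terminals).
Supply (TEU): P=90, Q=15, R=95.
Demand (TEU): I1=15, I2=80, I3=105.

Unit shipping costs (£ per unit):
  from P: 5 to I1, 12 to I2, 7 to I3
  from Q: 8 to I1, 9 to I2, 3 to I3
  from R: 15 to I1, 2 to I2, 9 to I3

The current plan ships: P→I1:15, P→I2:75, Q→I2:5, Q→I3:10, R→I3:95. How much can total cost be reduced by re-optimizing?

Current plan cost = 15·5 + 75·12 + 5·9 + 10·3 + 95·9 = £1905.
Optimal plan:
  P->I1: 15 TEU
  P->I3: 75 TEU
  Q->I3: 15 TEU
  R->I2: 80 TEU
  R->I3: 15 TEU
Optimal cost = £940.
Saving = 1905 − 940 = £965.

965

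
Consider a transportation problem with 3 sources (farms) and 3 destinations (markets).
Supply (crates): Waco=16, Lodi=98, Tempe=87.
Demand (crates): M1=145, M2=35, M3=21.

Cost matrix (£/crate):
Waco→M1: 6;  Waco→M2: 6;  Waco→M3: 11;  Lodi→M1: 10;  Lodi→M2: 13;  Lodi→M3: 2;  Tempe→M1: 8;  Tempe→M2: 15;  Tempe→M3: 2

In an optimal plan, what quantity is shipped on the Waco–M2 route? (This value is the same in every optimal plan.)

16

The minimum-cost plan:
  Waco–M2: 16 × £6 = £96
  Lodi–M1: 58 × £10 = £580
  Lodi–M2: 19 × £13 = £247
  Lodi–M3: 21 × £2 = £42
  Tempe–M1: 87 × £8 = £696
Total cost = £1661.
So Waco→M2 carries 16 crates.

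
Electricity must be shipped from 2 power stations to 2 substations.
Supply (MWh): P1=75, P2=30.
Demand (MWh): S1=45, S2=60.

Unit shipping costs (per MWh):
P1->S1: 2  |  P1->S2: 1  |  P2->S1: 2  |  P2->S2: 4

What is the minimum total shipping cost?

An optimal shipping plan:
  P1 to S1: 15 MWh
  P1 to S2: 60 MWh
  P2 to S1: 30 MWh
Total cost = 150.
(Supply check: P1 ships 75; P2 ships 30.)

150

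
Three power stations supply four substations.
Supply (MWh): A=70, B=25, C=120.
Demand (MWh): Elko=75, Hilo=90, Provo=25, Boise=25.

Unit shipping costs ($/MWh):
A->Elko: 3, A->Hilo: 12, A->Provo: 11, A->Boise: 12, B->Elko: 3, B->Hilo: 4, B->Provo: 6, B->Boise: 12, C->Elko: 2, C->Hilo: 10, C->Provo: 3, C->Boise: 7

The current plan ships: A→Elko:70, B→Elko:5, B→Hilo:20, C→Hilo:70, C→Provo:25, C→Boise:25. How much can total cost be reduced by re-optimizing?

Current plan cost = 70·3 + 5·3 + 20·4 + 70·10 + 25·3 + 25·7 = $1255.
Optimal plan:
  A→Elko: 70 × $3 = $210
  B→Hilo: 25 × $4 = $100
  C→Elko: 5 × $2 = $10
  C→Hilo: 65 × $10 = $650
  C→Provo: 25 × $3 = $75
  C→Boise: 25 × $7 = $175
Optimal cost = $1220.
Saving = 1255 − 1220 = $35.

35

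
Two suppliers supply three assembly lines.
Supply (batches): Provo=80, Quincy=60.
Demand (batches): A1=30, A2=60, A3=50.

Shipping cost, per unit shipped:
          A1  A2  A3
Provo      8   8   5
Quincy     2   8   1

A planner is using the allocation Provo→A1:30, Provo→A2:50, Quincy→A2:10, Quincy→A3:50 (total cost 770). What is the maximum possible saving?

Current plan cost = 30·8 + 50·8 + 10·8 + 50·1 = 770.
Optimal plan:
  Provo–A2: 60 × 8 = 480
  Provo–A3: 20 × 5 = 100
  Quincy–A1: 30 × 2 = 60
  Quincy–A3: 30 × 1 = 30
Optimal cost = 670.
Saving = 770 − 670 = 100.

100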